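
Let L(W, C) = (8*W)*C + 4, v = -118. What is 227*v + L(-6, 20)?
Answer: -27742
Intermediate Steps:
L(W, C) = 4 + 8*C*W (L(W, C) = 8*C*W + 4 = 4 + 8*C*W)
227*v + L(-6, 20) = 227*(-118) + (4 + 8*20*(-6)) = -26786 + (4 - 960) = -26786 - 956 = -27742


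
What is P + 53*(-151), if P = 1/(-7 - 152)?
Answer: -1272478/159 ≈ -8003.0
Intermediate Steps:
P = -1/159 (P = 1/(-159) = -1/159 ≈ -0.0062893)
P + 53*(-151) = -1/159 + 53*(-151) = -1/159 - 8003 = -1272478/159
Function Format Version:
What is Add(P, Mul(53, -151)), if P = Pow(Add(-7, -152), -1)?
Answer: Rational(-1272478, 159) ≈ -8003.0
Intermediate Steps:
P = Rational(-1, 159) (P = Pow(-159, -1) = Rational(-1, 159) ≈ -0.0062893)
Add(P, Mul(53, -151)) = Add(Rational(-1, 159), Mul(53, -151)) = Add(Rational(-1, 159), -8003) = Rational(-1272478, 159)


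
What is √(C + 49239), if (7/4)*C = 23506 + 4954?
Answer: √3209591/7 ≈ 255.93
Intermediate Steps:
C = 113840/7 (C = 4*(23506 + 4954)/7 = (4/7)*28460 = 113840/7 ≈ 16263.)
√(C + 49239) = √(113840/7 + 49239) = √(458513/7) = √3209591/7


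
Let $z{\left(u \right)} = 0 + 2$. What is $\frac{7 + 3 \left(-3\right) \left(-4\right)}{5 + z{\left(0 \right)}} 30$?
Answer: $\frac{1290}{7} \approx 184.29$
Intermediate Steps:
$z{\left(u \right)} = 2$
$\frac{7 + 3 \left(-3\right) \left(-4\right)}{5 + z{\left(0 \right)}} 30 = \frac{7 + 3 \left(-3\right) \left(-4\right)}{5 + 2} \cdot 30 = \frac{7 - -36}{7} \cdot 30 = \left(7 + 36\right) \frac{1}{7} \cdot 30 = 43 \cdot \frac{1}{7} \cdot 30 = \frac{43}{7} \cdot 30 = \frac{1290}{7}$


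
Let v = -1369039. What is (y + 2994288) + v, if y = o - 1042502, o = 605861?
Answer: 1188608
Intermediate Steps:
y = -436641 (y = 605861 - 1042502 = -436641)
(y + 2994288) + v = (-436641 + 2994288) - 1369039 = 2557647 - 1369039 = 1188608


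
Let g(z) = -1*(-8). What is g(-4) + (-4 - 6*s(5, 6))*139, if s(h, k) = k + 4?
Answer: -8888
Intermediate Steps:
s(h, k) = 4 + k
g(z) = 8
g(-4) + (-4 - 6*s(5, 6))*139 = 8 + (-4 - 6*(4 + 6))*139 = 8 + (-4 - 6*10)*139 = 8 + (-4 - 60)*139 = 8 - 64*139 = 8 - 8896 = -8888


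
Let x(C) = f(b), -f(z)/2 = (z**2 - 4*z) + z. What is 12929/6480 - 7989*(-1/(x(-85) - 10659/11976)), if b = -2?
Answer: -205582542143/540386640 ≈ -380.44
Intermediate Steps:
f(z) = -2*z**2 + 6*z (f(z) = -2*((z**2 - 4*z) + z) = -2*(z**2 - 3*z) = -2*z**2 + 6*z)
x(C) = -20 (x(C) = 2*(-2)*(3 - 1*(-2)) = 2*(-2)*(3 + 2) = 2*(-2)*5 = -20)
12929/6480 - 7989*(-1/(x(-85) - 10659/11976)) = 12929/6480 - 7989*(-1/(-20 - 10659/11976)) = 12929*(1/6480) - 7989*(-1/(-20 - 10659*1/11976)) = 12929/6480 - 7989*(-1/(-20 - 3553/3992)) = 12929/6480 - 7989/((-1*(-83393/3992))) = 12929/6480 - 7989/83393/3992 = 12929/6480 - 7989*3992/83393 = 12929/6480 - 31892088/83393 = -205582542143/540386640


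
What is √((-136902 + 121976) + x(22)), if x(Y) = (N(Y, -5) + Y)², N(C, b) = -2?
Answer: 3*I*√1614 ≈ 120.52*I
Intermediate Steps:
x(Y) = (-2 + Y)²
√((-136902 + 121976) + x(22)) = √((-136902 + 121976) + (-2 + 22)²) = √(-14926 + 20²) = √(-14926 + 400) = √(-14526) = 3*I*√1614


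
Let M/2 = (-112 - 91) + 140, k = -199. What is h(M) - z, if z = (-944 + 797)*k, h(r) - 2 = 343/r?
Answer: -526567/18 ≈ -29254.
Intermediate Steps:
M = -126 (M = 2*((-112 - 91) + 140) = 2*(-203 + 140) = 2*(-63) = -126)
h(r) = 2 + 343/r
z = 29253 (z = (-944 + 797)*(-199) = -147*(-199) = 29253)
h(M) - z = (2 + 343/(-126)) - 1*29253 = (2 + 343*(-1/126)) - 29253 = (2 - 49/18) - 29253 = -13/18 - 29253 = -526567/18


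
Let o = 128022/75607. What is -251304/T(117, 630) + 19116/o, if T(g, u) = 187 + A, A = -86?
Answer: 18967200654/2155037 ≈ 8801.3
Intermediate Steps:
o = 128022/75607 (o = 128022*(1/75607) = 128022/75607 ≈ 1.6933)
T(g, u) = 101 (T(g, u) = 187 - 86 = 101)
-251304/T(117, 630) + 19116/o = -251304/101 + 19116/(128022/75607) = -251304*1/101 + 19116*(75607/128022) = -251304/101 + 240883902/21337 = 18967200654/2155037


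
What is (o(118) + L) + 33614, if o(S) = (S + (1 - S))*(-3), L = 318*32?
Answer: 43787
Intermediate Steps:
L = 10176
o(S) = -3 (o(S) = 1*(-3) = -3)
(o(118) + L) + 33614 = (-3 + 10176) + 33614 = 10173 + 33614 = 43787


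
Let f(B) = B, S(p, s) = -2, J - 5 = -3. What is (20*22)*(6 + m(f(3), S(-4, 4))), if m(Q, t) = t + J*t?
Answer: 0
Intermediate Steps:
J = 2 (J = 5 - 3 = 2)
m(Q, t) = 3*t (m(Q, t) = t + 2*t = 3*t)
(20*22)*(6 + m(f(3), S(-4, 4))) = (20*22)*(6 + 3*(-2)) = 440*(6 - 6) = 440*0 = 0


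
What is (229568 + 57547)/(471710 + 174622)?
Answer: 95705/215444 ≈ 0.44422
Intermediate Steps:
(229568 + 57547)/(471710 + 174622) = 287115/646332 = 287115*(1/646332) = 95705/215444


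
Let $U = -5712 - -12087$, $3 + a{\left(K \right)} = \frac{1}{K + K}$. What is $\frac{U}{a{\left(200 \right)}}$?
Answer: $- \frac{2550000}{1199} \approx -2126.8$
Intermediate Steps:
$a{\left(K \right)} = -3 + \frac{1}{2 K}$ ($a{\left(K \right)} = -3 + \frac{1}{K + K} = -3 + \frac{1}{2 K}$)
$U = 6375$ ($U = -5712 + 12087 = 6375$)
$\frac{U}{a{\left(200 \right)}} = \frac{6375}{-3 + \frac{1}{2 \cdot 200}} = \frac{6375}{-3 + \frac{1}{2} \cdot \frac{1}{200}} = \frac{6375}{-3 + \frac{1}{400}} = \frac{6375}{- \frac{1199}{400}} = 6375 \left(- \frac{400}{1199}\right) = - \frac{2550000}{1199}$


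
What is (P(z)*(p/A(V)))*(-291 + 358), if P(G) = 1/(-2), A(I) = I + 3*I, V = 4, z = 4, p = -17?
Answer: 1139/32 ≈ 35.594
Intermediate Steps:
A(I) = 4*I
P(G) = -½
(P(z)*(p/A(V)))*(-291 + 358) = (-(-17)/(2*(4*4)))*(-291 + 358) = -(-17)/(2*16)*67 = -½*(-17/16)*67 = (17/32)*67 = 1139/32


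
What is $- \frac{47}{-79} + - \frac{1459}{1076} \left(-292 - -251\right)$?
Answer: $\frac{4776273}{85004} \approx 56.189$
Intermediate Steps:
$- \frac{47}{-79} + - \frac{1459}{1076} \left(-292 - -251\right) = \left(-47\right) \left(- \frac{1}{79}\right) + \left(-1459\right) \frac{1}{1076} \left(-292 + 251\right) = \frac{47}{79} - - \frac{59819}{1076} = \frac{47}{79} + \frac{59819}{1076} = \frac{4776273}{85004}$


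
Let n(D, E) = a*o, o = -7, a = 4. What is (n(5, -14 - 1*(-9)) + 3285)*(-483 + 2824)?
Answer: 7624637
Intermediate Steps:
n(D, E) = -28 (n(D, E) = 4*(-7) = -28)
(n(5, -14 - 1*(-9)) + 3285)*(-483 + 2824) = (-28 + 3285)*(-483 + 2824) = 3257*2341 = 7624637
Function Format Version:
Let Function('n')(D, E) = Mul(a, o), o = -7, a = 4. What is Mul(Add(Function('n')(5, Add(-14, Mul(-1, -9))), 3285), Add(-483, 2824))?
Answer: 7624637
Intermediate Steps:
Function('n')(D, E) = -28 (Function('n')(D, E) = Mul(4, -7) = -28)
Mul(Add(Function('n')(5, Add(-14, Mul(-1, -9))), 3285), Add(-483, 2824)) = Mul(Add(-28, 3285), Add(-483, 2824)) = Mul(3257, 2341) = 7624637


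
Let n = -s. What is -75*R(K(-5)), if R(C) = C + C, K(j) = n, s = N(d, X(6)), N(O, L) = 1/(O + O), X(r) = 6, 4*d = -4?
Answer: -75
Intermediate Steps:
d = -1 (d = (¼)*(-4) = -1)
N(O, L) = 1/(2*O)
s = -½ (s = (½)/(-1) = (½)*(-1) = -½ ≈ -0.50000)
n = ½ (n = -1*(-½) = ½ ≈ 0.50000)
K(j) = ½
R(C) = 2*C
-75*R(K(-5)) = -150/2 = -75*1 = -75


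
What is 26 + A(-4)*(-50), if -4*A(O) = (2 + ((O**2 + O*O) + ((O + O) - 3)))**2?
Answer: 13277/2 ≈ 6638.5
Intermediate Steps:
A(O) = -(-1 + 2*O + 2*O**2)**2/4 (A(O) = -(2 + ((O**2 + O*O) + ((O + O) - 3)))**2/4 = -(2 + ((O**2 + O**2) + (2*O - 3)))**2/4 = -(2 + (2*O**2 + (-3 + 2*O)))**2/4 = -(2 + (-3 + 2*O + 2*O**2))**2/4 = -(-1 + 2*O + 2*O**2)**2/4)
26 + A(-4)*(-50) = 26 + (-1/4 - 4 - 1*(-4)**4 - 2*(-4)**3)*(-50) = 26 + (-1/4 - 4 - 1*256 - 2*(-64))*(-50) = 26 + (-1/4 - 4 - 256 + 128)*(-50) = 26 - 529/4*(-50) = 26 + 13225/2 = 13277/2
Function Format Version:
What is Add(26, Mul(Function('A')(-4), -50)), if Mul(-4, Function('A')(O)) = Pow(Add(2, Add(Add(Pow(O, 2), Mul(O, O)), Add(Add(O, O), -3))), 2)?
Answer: Rational(13277, 2) ≈ 6638.5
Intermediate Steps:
Function('A')(O) = Mul(Rational(-1, 4), Pow(Add(-1, Mul(2, O), Mul(2, Pow(O, 2))), 2)) (Function('A')(O) = Mul(Rational(-1, 4), Pow(Add(2, Add(Add(Pow(O, 2), Mul(O, O)), Add(Add(O, O), -3))), 2)) = Mul(Rational(-1, 4), Pow(Add(2, Add(Add(Pow(O, 2), Pow(O, 2)), Add(Mul(2, O), -3))), 2)) = Mul(Rational(-1, 4), Pow(Add(2, Add(Mul(2, Pow(O, 2)), Add(-3, Mul(2, O)))), 2)) = Mul(Rational(-1, 4), Pow(Add(2, Add(-3, Mul(2, O), Mul(2, Pow(O, 2)))), 2)) = Mul(Rational(-1, 4), Pow(Add(-1, Mul(2, O), Mul(2, Pow(O, 2))), 2)))
Add(26, Mul(Function('A')(-4), -50)) = Add(26, Mul(Add(Rational(-1, 4), -4, Mul(-1, Pow(-4, 4)), Mul(-2, Pow(-4, 3))), -50)) = Add(26, Mul(Add(Rational(-1, 4), -4, Mul(-1, 256), Mul(-2, -64)), -50)) = Add(26, Mul(Add(Rational(-1, 4), -4, -256, 128), -50)) = Add(26, Mul(Rational(-529, 4), -50)) = Add(26, Rational(13225, 2)) = Rational(13277, 2)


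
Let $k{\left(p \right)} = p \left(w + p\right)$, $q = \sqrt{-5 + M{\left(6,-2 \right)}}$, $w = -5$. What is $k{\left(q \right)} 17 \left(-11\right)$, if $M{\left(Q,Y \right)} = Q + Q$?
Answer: $-1309 + 935 \sqrt{7} \approx 1164.8$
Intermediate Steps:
$M{\left(Q,Y \right)} = 2 Q$
$q = \sqrt{7}$ ($q = \sqrt{-5 + 2 \cdot 6} = \sqrt{-5 + 12} = \sqrt{7} \approx 2.6458$)
$k{\left(p \right)} = p \left(-5 + p\right)$
$k{\left(q \right)} 17 \left(-11\right) = \sqrt{7} \left(-5 + \sqrt{7}\right) 17 \left(-11\right) = 17 \sqrt{7} \left(-5 + \sqrt{7}\right) \left(-11\right) = - 187 \sqrt{7} \left(-5 + \sqrt{7}\right)$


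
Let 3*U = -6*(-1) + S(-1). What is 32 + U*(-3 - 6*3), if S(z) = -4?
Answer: 18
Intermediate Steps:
U = 2/3 (U = (-6*(-1) - 4)/3 = (6 - 4)/3 = (1/3)*2 = 2/3 ≈ 0.66667)
32 + U*(-3 - 6*3) = 32 + 2*(-3 - 6*3)/3 = 32 + 2*(-3 - 18)/3 = 32 + (2/3)*(-21) = 32 - 14 = 18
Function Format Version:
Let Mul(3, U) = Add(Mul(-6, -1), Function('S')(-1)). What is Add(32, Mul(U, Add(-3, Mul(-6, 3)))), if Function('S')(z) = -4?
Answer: 18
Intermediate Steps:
U = Rational(2, 3) (U = Mul(Rational(1, 3), Add(Mul(-6, -1), -4)) = Mul(Rational(1, 3), Add(6, -4)) = Mul(Rational(1, 3), 2) = Rational(2, 3) ≈ 0.66667)
Add(32, Mul(U, Add(-3, Mul(-6, 3)))) = Add(32, Mul(Rational(2, 3), Add(-3, Mul(-6, 3)))) = Add(32, Mul(Rational(2, 3), Add(-3, -18))) = Add(32, Mul(Rational(2, 3), -21)) = Add(32, -14) = 18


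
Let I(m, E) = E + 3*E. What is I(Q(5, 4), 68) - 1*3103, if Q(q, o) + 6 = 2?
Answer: -2831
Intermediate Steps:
Q(q, o) = -4 (Q(q, o) = -6 + 2 = -4)
I(m, E) = 4*E
I(Q(5, 4), 68) - 1*3103 = 4*68 - 1*3103 = 272 - 3103 = -2831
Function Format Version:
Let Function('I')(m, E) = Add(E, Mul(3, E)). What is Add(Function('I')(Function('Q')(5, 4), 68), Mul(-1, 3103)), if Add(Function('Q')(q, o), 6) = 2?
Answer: -2831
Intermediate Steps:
Function('Q')(q, o) = -4 (Function('Q')(q, o) = Add(-6, 2) = -4)
Function('I')(m, E) = Mul(4, E)
Add(Function('I')(Function('Q')(5, 4), 68), Mul(-1, 3103)) = Add(Mul(4, 68), Mul(-1, 3103)) = Add(272, -3103) = -2831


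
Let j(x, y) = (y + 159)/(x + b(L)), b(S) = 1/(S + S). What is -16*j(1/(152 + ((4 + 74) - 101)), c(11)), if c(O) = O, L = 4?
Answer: -2807040/137 ≈ -20489.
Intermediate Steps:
b(S) = 1/(2*S)
j(x, y) = (159 + y)/(⅛ + x) (j(x, y) = (y + 159)/(x + (½)/4) = (159 + y)/(x + (½)*(¼)) = (159 + y)/(x + ⅛) = (159 + y)/(⅛ + x))
-16*j(1/(152 + ((4 + 74) - 101)), c(11)) = -128*(159 + 11)/(1 + 8/(152 + ((4 + 74) - 101))) = -128*170/(1 + 8/(152 + (78 - 101))) = -128*170/(1 + 8/(152 - 23)) = -128*170/(1 + 8/129) = -128*170/137/129 = -128*129*170/137 = -16*175440/137 = -2807040/137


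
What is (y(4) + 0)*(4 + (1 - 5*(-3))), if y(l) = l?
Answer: 80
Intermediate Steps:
(y(4) + 0)*(4 + (1 - 5*(-3))) = (4 + 0)*(4 + (1 - 5*(-3))) = 4*(4 + (1 + 15)) = 4*(4 + 16) = 4*20 = 80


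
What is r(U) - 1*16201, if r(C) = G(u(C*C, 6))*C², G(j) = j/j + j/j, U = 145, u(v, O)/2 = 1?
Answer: 25849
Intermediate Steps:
u(v, O) = 2 (u(v, O) = 2*1 = 2)
G(j) = 2 (G(j) = 1 + 1 = 2)
r(C) = 2*C²
r(U) - 1*16201 = 2*145² - 1*16201 = 2*21025 - 16201 = 42050 - 16201 = 25849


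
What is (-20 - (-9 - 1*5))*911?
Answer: -5466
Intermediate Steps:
(-20 - (-9 - 1*5))*911 = (-20 - (-9 - 5))*911 = (-20 - 1*(-14))*911 = (-20 + 14)*911 = -6*911 = -5466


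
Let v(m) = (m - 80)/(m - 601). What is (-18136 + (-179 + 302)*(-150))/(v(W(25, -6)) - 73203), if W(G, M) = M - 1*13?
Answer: 22683320/45385761 ≈ 0.49979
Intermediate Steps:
W(G, M) = -13 + M (W(G, M) = M - 13 = -13 + M)
v(m) = (-80 + m)/(-601 + m)
(-18136 + (-179 + 302)*(-150))/(v(W(25, -6)) - 73203) = (-18136 + (-179 + 302)*(-150))/((-80 + (-13 - 6))/(-601 + (-13 - 6)) - 73203) = (-18136 + 123*(-150))/((-80 - 19)/(-601 - 19) - 73203) = (-18136 - 18450)/(-99/(-620) - 73203) = -36586/(-1/620*(-99) - 73203) = -36586/(99/620 - 73203) = -36586/(-45385761/620) = -36586*(-620/45385761) = 22683320/45385761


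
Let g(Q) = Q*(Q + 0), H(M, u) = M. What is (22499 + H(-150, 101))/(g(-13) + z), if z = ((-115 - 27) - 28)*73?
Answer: -22349/12241 ≈ -1.8258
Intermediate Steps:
g(Q) = Q² (g(Q) = Q*Q = Q²)
z = -12410 (z = (-142 - 28)*73 = -170*73 = -12410)
(22499 + H(-150, 101))/(g(-13) + z) = (22499 - 150)/((-13)² - 12410) = 22349/(169 - 12410) = 22349/(-12241) = 22349*(-1/12241) = -22349/12241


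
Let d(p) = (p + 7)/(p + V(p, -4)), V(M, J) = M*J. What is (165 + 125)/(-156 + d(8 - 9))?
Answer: -145/77 ≈ -1.8831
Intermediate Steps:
V(M, J) = J*M
d(p) = -(7 + p)/(3*p) (d(p) = (p + 7)/(p - 4*p) = (7 + p)/((-3*p)) = (7 + p)*(-1/(3*p)) = -(7 + p)/(3*p))
(165 + 125)/(-156 + d(8 - 9)) = (165 + 125)/(-156 + (-7 - (8 - 9))/(3*(8 - 9))) = 290/(-156 + (1/3)*(-7 - 1*(-1))/(-1)) = 290/(-156 + (1/3)*(-1)*(-7 + 1)) = 290/(-156 + (1/3)*(-1)*(-6)) = 290/(-156 + 2) = 290/(-154) = 290*(-1/154) = -145/77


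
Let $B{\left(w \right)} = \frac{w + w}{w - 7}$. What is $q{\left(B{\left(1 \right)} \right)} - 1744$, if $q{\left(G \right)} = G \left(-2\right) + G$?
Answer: $- \frac{5231}{3} \approx -1743.7$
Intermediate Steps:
$B{\left(w \right)} = \frac{2 w}{-7 + w}$
$q{\left(G \right)} = - G$ ($q{\left(G \right)} = - 2 G + G = - G$)
$q{\left(B{\left(1 \right)} \right)} - 1744 = - \frac{2 \cdot 1}{-7 + 1} - 1744 = - \frac{2 \cdot 1}{-6} - 1744 = - \frac{2 \cdot 1 \left(-1\right)}{6} - 1744 = \left(-1\right) \left(- \frac{1}{3}\right) - 1744 = \frac{1}{3} - 1744 = - \frac{5231}{3}$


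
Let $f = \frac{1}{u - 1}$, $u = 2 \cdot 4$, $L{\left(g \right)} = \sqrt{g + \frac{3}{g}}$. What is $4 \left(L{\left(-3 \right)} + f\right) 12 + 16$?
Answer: $\frac{160}{7} + 96 i \approx 22.857 + 96.0 i$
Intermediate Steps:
$u = 8$
$f = \frac{1}{7}$ ($f = \frac{1}{8 - 1} = \frac{1}{7} \approx 0.14286$)
$4 \left(L{\left(-3 \right)} + f\right) 12 + 16 = 4 \left(\sqrt{-3 + \frac{3}{-3}} + \frac{1}{7}\right) 12 + 16 = 4 \left(\sqrt{-3 + 3 \left(- \frac{1}{3}\right)} + \frac{1}{7}\right) 12 + 16 = 4 \left(\sqrt{-3 - 1} + \frac{1}{7}\right) 12 + 16 = 4 \left(\sqrt{-4} + \frac{1}{7}\right) 12 + 16 = 4 \left(2 i + \frac{1}{7}\right) 12 + 16 = 4 \left(\frac{1}{7} + 2 i\right) 12 + 16 = \left(\frac{4}{7} + 8 i\right) 12 + 16 = \left(\frac{48}{7} + 96 i\right) + 16 = \frac{160}{7} + 96 i$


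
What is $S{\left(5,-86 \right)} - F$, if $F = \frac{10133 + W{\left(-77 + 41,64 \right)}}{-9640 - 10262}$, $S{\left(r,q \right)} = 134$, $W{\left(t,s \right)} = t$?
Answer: $\frac{2676965}{19902} \approx 134.51$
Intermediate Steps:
$F = - \frac{10097}{19902}$ ($F = \frac{10133 + \left(-77 + 41\right)}{-9640 - 10262} = \frac{10133 - 36}{-19902} = 10097 \left(- \frac{1}{19902}\right) = - \frac{10097}{19902} \approx -0.50734$)
$S{\left(5,-86 \right)} - F = 134 - - \frac{10097}{19902} = 134 + \frac{10097}{19902} = \frac{2676965}{19902}$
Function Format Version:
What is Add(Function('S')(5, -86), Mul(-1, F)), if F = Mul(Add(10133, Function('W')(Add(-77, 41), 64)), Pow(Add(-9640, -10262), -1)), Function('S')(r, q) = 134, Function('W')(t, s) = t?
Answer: Rational(2676965, 19902) ≈ 134.51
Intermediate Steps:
F = Rational(-10097, 19902) (F = Mul(Add(10133, Add(-77, 41)), Pow(Add(-9640, -10262), -1)) = Mul(Add(10133, -36), Pow(-19902, -1)) = Mul(10097, Rational(-1, 19902)) = Rational(-10097, 19902) ≈ -0.50734)
Add(Function('S')(5, -86), Mul(-1, F)) = Add(134, Mul(-1, Rational(-10097, 19902))) = Add(134, Rational(10097, 19902)) = Rational(2676965, 19902)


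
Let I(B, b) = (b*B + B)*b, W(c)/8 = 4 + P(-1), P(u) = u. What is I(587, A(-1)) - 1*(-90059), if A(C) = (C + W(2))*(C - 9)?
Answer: 31007349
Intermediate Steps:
W(c) = 24 (W(c) = 8*(4 - 1) = 8*3 = 24)
A(C) = (-9 + C)*(24 + C) (A(C) = (C + 24)*(C - 9) = (24 + C)*(-9 + C) = (-9 + C)*(24 + C))
I(B, b) = b*(B + B*b) (I(B, b) = (B*b + B)*b = (B + B*b)*b = b*(B + B*b))
I(587, A(-1)) - 1*(-90059) = 587*(-216 + (-1)**2 + 15*(-1))*(1 + (-216 + (-1)**2 + 15*(-1))) - 1*(-90059) = 587*(-216 + 1 - 15)*(1 + (-216 + 1 - 15)) + 90059 = 587*(-230)*(1 - 230) + 90059 = 587*(-230)*(-229) + 90059 = 30917290 + 90059 = 31007349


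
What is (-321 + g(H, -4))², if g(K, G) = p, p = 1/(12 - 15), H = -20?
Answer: 929296/9 ≈ 1.0326e+5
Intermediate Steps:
p = -⅓ (p = 1/(-3) = -⅓ ≈ -0.33333)
g(K, G) = -⅓
(-321 + g(H, -4))² = (-321 - ⅓)² = (-964/3)² = 929296/9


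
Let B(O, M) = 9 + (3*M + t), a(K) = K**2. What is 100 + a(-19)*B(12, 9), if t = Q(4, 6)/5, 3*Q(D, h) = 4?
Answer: 197884/15 ≈ 13192.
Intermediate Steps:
Q(D, h) = 4/3 (Q(D, h) = (1/3)*4 = 4/3)
t = 4/15 (t = (4/3)/5 = (4/3)*(1/5) = 4/15 ≈ 0.26667)
B(O, M) = 139/15 + 3*M (B(O, M) = 9 + (3*M + 4/15) = 9 + (4/15 + 3*M) = 139/15 + 3*M)
100 + a(-19)*B(12, 9) = 100 + (-19)**2*(139/15 + 3*9) = 100 + 361*(139/15 + 27) = 100 + 361*(544/15) = 100 + 196384/15 = 197884/15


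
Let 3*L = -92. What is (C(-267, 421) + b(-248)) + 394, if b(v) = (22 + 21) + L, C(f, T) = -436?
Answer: -89/3 ≈ -29.667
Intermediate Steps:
L = -92/3 (L = (1/3)*(-92) = -92/3 ≈ -30.667)
b(v) = 37/3 (b(v) = (22 + 21) - 92/3 = 43 - 92/3 = 37/3)
(C(-267, 421) + b(-248)) + 394 = (-436 + 37/3) + 394 = -1271/3 + 394 = -89/3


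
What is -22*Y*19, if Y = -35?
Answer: 14630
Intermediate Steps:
-22*Y*19 = -22*(-35)*19 = 770*19 = 14630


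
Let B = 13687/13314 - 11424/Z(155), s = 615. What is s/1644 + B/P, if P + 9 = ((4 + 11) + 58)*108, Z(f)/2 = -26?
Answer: 30035434157/74693537100 ≈ 0.40212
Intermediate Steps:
Z(f) = -52 (Z(f) = 2*(-26) = -52)
B = 38202715/173082 (B = 13687/13314 - 11424/(-52) = 13687*(1/13314) - 11424*(-1/52) = 13687/13314 + 2856/13 = 38202715/173082 ≈ 220.72)
P = 7875 (P = -9 + ((4 + 11) + 58)*108 = -9 + (15 + 58)*108 = -9 + 73*108 = -9 + 7884 = 7875)
s/1644 + B/P = 615/1644 + (38202715/173082)/7875 = 615*(1/1644) + (38202715/173082)*(1/7875) = 205/548 + 7640543/272604150 = 30035434157/74693537100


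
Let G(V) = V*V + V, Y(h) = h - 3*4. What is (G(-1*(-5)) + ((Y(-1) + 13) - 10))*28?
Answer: 560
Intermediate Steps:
Y(h) = -12 + h (Y(h) = h - 12 = -12 + h)
G(V) = V + V² (G(V) = V² + V = V + V²)
(G(-1*(-5)) + ((Y(-1) + 13) - 10))*28 = ((-1*(-5))*(1 - 1*(-5)) + (((-12 - 1) + 13) - 10))*28 = (5*(1 + 5) + ((-13 + 13) - 10))*28 = (5*6 + (0 - 10))*28 = (30 - 10)*28 = 20*28 = 560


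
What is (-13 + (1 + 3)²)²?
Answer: 9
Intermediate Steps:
(-13 + (1 + 3)²)² = (-13 + 4²)² = (-13 + 16)² = 3² = 9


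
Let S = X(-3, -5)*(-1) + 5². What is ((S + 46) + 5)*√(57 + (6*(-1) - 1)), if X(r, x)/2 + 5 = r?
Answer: 460*√2 ≈ 650.54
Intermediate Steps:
X(r, x) = -10 + 2*r
S = 41 (S = (-10 + 2*(-3))*(-1) + 5² = (-10 - 6)*(-1) + 25 = -16*(-1) + 25 = 16 + 25 = 41)
((S + 46) + 5)*√(57 + (6*(-1) - 1)) = ((41 + 46) + 5)*√(57 + (6*(-1) - 1)) = (87 + 5)*√(57 + (-6 - 1)) = 92*√(57 - 7) = 92*√50 = 92*(5*√2) = 460*√2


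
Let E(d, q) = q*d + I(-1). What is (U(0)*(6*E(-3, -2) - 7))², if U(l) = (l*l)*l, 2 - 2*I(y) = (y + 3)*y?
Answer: 0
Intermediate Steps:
I(y) = 1 - y*(3 + y)/2 (I(y) = 1 - (y + 3)*y/2 = 1 - (3 + y)*y/2 = 1 - y*(3 + y)/2)
E(d, q) = 2 + d*q (E(d, q) = q*d + (1 - 3/2*(-1) - ½*(-1)²) = d*q + (1 + 3/2 - ½*1) = d*q + (1 + 3/2 - ½) = d*q + 2 = 2 + d*q)
U(l) = l³ (U(l) = l²*l = l³)
(U(0)*(6*E(-3, -2) - 7))² = (0³*(6*(2 - 3*(-2)) - 7))² = (0*(6*(2 + 6) - 7))² = (0*(6*8 - 7))² = (0*(48 - 7))² = (0*41)² = 0² = 0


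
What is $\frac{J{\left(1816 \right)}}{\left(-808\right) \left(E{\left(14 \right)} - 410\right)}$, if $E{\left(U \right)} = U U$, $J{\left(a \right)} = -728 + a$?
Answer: $\frac{68}{10807} \approx 0.0062922$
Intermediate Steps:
$E{\left(U \right)} = U^{2}$
$\frac{J{\left(1816 \right)}}{\left(-808\right) \left(E{\left(14 \right)} - 410\right)} = \frac{-728 + 1816}{\left(-808\right) \left(14^{2} - 410\right)} = \frac{1088}{\left(-808\right) \left(196 - 410\right)} = \frac{1088}{\left(-808\right) \left(-214\right)} = \frac{1088}{172912} = 1088 \cdot \frac{1}{172912} = \frac{68}{10807}$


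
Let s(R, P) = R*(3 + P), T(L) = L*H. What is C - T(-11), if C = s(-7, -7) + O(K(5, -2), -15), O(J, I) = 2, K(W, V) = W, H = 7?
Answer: 107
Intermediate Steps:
T(L) = 7*L (T(L) = L*7 = 7*L)
C = 30 (C = -7*(3 - 7) + 2 = -7*(-4) + 2 = 28 + 2 = 30)
C - T(-11) = 30 - 7*(-11) = 30 - 1*(-77) = 30 + 77 = 107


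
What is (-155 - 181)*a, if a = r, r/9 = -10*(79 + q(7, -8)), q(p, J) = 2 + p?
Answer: 2661120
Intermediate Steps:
r = -7920 (r = 9*(-10*(79 + (2 + 7))) = 9*(-10*(79 + 9)) = 9*(-10*88) = 9*(-880) = -7920)
a = -7920
(-155 - 181)*a = (-155 - 181)*(-7920) = -336*(-7920) = 2661120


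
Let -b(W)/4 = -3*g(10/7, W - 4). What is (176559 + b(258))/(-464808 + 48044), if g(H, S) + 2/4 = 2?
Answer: -176577/416764 ≈ -0.42369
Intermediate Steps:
g(H, S) = 3/2 (g(H, S) = -½ + 2 = 3/2)
b(W) = 18 (b(W) = -(-12)*3/2 = -4*(-9/2) = 18)
(176559 + b(258))/(-464808 + 48044) = (176559 + 18)/(-464808 + 48044) = 176577/(-416764) = 176577*(-1/416764) = -176577/416764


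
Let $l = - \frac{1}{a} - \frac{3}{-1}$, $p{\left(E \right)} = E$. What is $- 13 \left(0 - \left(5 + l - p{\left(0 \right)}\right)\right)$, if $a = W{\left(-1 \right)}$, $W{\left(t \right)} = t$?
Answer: $117$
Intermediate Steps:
$a = -1$
$l = 4$ ($l = - \frac{1}{-1} - \frac{3}{-1} = \left(-1\right) \left(-1\right) - -3 = 1 + 3 = 4$)
$- 13 \left(0 - \left(5 + l - p{\left(0 \right)}\right)\right) = - 13 \left(0 + \left(\left(0 - 5\right) - 4\right)\right) = - 13 \left(0 - 9\right) = \left(-13\right) \left(-9\right) = 117$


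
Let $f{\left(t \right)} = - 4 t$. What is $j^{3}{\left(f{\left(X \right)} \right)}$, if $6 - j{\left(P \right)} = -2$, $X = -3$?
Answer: $512$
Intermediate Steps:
$j{\left(P \right)} = 8$ ($j{\left(P \right)} = 6 - -2 = 6 + 2 = 8$)
$j^{3}{\left(f{\left(X \right)} \right)} = 8^{3} = 512$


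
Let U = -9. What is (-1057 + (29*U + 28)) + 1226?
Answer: -64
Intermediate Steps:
(-1057 + (29*U + 28)) + 1226 = (-1057 + (29*(-9) + 28)) + 1226 = (-1057 + (-261 + 28)) + 1226 = (-1057 - 233) + 1226 = -1290 + 1226 = -64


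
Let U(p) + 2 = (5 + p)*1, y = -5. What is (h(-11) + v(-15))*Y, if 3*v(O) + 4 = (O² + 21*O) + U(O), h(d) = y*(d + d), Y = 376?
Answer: 84224/3 ≈ 28075.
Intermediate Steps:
U(p) = 3 + p (U(p) = -2 + (5 + p)*1 = -2 + (5 + p) = 3 + p)
h(d) = -10*d (h(d) = -5*(d + d) = -10*d)
v(O) = -⅓ + O²/3 + 22*O/3 (v(O) = -4/3 + ((O² + 21*O) + (3 + O))/3 = -4/3 + (3 + O² + 22*O)/3 = -4/3 + (1 + O²/3 + 22*O/3) = -⅓ + O²/3 + 22*O/3)
(h(-11) + v(-15))*Y = (-10*(-11) + (-⅓ + (⅓)*(-15)² + (22/3)*(-15)))*376 = (110 + (-⅓ + (⅓)*225 - 110))*376 = (110 + (-⅓ + 75 - 110))*376 = (110 - 106/3)*376 = (224/3)*376 = 84224/3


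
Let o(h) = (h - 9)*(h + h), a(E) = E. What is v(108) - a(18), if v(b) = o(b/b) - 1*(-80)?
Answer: 46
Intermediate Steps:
o(h) = 2*h*(-9 + h) (o(h) = (-9 + h)*(2*h) = 2*h*(-9 + h))
v(b) = 64 (v(b) = 2*(b/b)*(-9 + b/b) - 1*(-80) = 2*1*(-9 + 1) + 80 = 2*1*(-8) + 80 = -16 + 80 = 64)
v(108) - a(18) = 64 - 1*18 = 64 - 18 = 46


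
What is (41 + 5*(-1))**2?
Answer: 1296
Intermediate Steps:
(41 + 5*(-1))**2 = (41 - 5)**2 = 36**2 = 1296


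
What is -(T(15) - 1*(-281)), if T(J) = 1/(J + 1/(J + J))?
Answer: -126761/451 ≈ -281.07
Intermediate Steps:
T(J) = 1/(J + 1/(2*J))
-(T(15) - 1*(-281)) = -(2*15/(1 + 2*15²) - 1*(-281)) = -(2*15/(1 + 2*225) + 281) = -(2*15/(1 + 450) + 281) = -(2*15/451 + 281) = -(2*15*(1/451) + 281) = -(30/451 + 281) = -1*126761/451 = -126761/451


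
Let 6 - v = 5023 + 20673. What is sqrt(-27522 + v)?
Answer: 2*I*sqrt(13303) ≈ 230.68*I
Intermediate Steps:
v = -25690 (v = 6 - (5023 + 20673) = 6 - 1*25696 = 6 - 25696 = -25690)
sqrt(-27522 + v) = sqrt(-27522 - 25690) = sqrt(-53212) = 2*I*sqrt(13303)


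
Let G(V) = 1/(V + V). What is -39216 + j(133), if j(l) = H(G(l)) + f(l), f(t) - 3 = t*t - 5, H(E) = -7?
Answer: -21536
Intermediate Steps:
G(V) = 1/(2*V)
f(t) = -2 + t² (f(t) = 3 + (t*t - 5) = 3 + (t² - 5) = 3 + (-5 + t²) = -2 + t²)
j(l) = -9 + l² (j(l) = -7 + (-2 + l²) = -9 + l²)
-39216 + j(133) = -39216 + (-9 + 133²) = -39216 + (-9 + 17689) = -39216 + 17680 = -21536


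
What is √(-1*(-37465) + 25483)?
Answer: 2*√15737 ≈ 250.89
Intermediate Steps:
√(-1*(-37465) + 25483) = √(37465 + 25483) = √62948 = 2*√15737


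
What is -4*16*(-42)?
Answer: 2688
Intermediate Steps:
-4*16*(-42) = -64*(-42) = 2688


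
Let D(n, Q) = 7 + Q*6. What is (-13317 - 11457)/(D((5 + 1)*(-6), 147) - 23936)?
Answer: 24774/23047 ≈ 1.0749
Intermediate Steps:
D(n, Q) = 7 + 6*Q
(-13317 - 11457)/(D((5 + 1)*(-6), 147) - 23936) = (-13317 - 11457)/((7 + 6*147) - 23936) = -24774/((7 + 882) - 23936) = -24774/(889 - 23936) = -24774/(-23047) = -24774*(-1/23047) = 24774/23047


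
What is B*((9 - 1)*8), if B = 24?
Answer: 1536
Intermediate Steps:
B*((9 - 1)*8) = 24*((9 - 1)*8) = 24*(8*8) = 24*64 = 1536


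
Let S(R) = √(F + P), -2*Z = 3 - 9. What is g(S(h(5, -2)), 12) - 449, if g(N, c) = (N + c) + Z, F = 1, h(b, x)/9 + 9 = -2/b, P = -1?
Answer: -434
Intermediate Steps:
h(b, x) = -81 - 18/b (h(b, x) = -81 + 9*(-2/b) = -81 - 18/b)
Z = 3 (Z = -(3 - 9)/2 = -½*(-6) = 3)
S(R) = 0 (S(R) = √(1 - 1) = √0 = 0)
g(N, c) = 3 + N + c (g(N, c) = (N + c) + 3 = 3 + N + c)
g(S(h(5, -2)), 12) - 449 = (3 + 0 + 12) - 449 = 15 - 449 = -434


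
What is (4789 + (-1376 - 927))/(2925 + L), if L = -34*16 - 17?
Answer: 1243/1182 ≈ 1.0516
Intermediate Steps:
L = -561 (L = -544 - 17 = -561)
(4789 + (-1376 - 927))/(2925 + L) = (4789 + (-1376 - 927))/(2925 - 561) = (4789 - 2303)/2364 = 2486*(1/2364) = 1243/1182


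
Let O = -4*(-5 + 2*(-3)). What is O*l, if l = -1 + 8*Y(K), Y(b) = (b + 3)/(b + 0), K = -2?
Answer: -220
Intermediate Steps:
Y(b) = (3 + b)/b
O = 44 (O = -4*(-5 - 6) = -4*(-11) = 44)
l = -5 (l = -1 + 8*((3 - 2)/(-2)) = -1 + 8*(-½*1) = -1 + 8*(-½) = -1 - 4 = -5)
O*l = 44*(-5) = -220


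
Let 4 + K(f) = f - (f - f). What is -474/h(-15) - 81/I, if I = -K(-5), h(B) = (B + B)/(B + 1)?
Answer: -1151/5 ≈ -230.20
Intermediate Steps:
K(f) = -4 + f (K(f) = -4 + (f - (f - f)) = -4 + (f - 1*0) = -4 + (f + 0) = -4 + f)
h(B) = 2*B/(1 + B) (h(B) = (2*B)/(1 + B) = 2*B/(1 + B))
I = 9 (I = -(-4 - 5) = -1*(-9) = 9)
-474/h(-15) - 81/I = -474/(2*(-15)/(1 - 15)) - 81/9 = -474/(2*(-15)/(-14)) - 81*1/9 = -474/(2*(-15)*(-1/14)) - 9 = -474/15/7 - 9 = -474*7/15 - 9 = -1106/5 - 9 = -1151/5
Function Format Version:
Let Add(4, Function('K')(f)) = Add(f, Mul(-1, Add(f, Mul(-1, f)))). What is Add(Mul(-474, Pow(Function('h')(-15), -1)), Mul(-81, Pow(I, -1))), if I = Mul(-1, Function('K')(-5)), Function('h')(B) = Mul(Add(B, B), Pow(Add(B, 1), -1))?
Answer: Rational(-1151, 5) ≈ -230.20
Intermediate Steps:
Function('K')(f) = Add(-4, f) (Function('K')(f) = Add(-4, Add(f, Mul(-1, Add(f, Mul(-1, f))))) = Add(-4, Add(f, Mul(-1, 0))) = Add(-4, Add(f, 0)) = Add(-4, f))
Function('h')(B) = Mul(2, B, Pow(Add(1, B), -1)) (Function('h')(B) = Mul(Mul(2, B), Pow(Add(1, B), -1)) = Mul(2, B, Pow(Add(1, B), -1)))
I = 9 (I = Mul(-1, Add(-4, -5)) = Mul(-1, -9) = 9)
Add(Mul(-474, Pow(Function('h')(-15), -1)), Mul(-81, Pow(I, -1))) = Add(Mul(-474, Pow(Mul(2, -15, Pow(Add(1, -15), -1)), -1)), Mul(-81, Pow(9, -1))) = Add(Mul(-474, Pow(Mul(2, -15, Pow(-14, -1)), -1)), Mul(-81, Rational(1, 9))) = Add(Mul(-474, Pow(Mul(2, -15, Rational(-1, 14)), -1)), -9) = Add(Mul(-474, Pow(Rational(15, 7), -1)), -9) = Add(Mul(-474, Rational(7, 15)), -9) = Add(Rational(-1106, 5), -9) = Rational(-1151, 5)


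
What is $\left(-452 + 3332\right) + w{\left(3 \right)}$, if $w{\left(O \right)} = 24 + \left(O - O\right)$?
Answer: $2904$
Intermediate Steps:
$w{\left(O \right)} = 24$ ($w{\left(O \right)} = 24 + 0 = 24$)
$\left(-452 + 3332\right) + w{\left(3 \right)} = \left(-452 + 3332\right) + 24 = 2880 + 24 = 2904$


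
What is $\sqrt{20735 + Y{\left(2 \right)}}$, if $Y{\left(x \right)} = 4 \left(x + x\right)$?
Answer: $\sqrt{20751} \approx 144.05$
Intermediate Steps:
$Y{\left(x \right)} = 8 x$ ($Y{\left(x \right)} = 4 \cdot 2 x = 8 x$)
$\sqrt{20735 + Y{\left(2 \right)}} = \sqrt{20735 + 8 \cdot 2} = \sqrt{20735 + 16} = \sqrt{20751}$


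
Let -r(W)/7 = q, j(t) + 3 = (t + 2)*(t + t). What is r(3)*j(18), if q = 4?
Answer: -20076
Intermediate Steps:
j(t) = -3 + 2*t*(2 + t) (j(t) = -3 + (t + 2)*(t + t) = -3 + (2 + t)*(2*t) = -3 + 2*t*(2 + t))
r(W) = -28 (r(W) = -7*4 = -28)
r(3)*j(18) = -28*(-3 + 2*18² + 4*18) = -28*(-3 + 2*324 + 72) = -28*(-3 + 648 + 72) = -28*717 = -20076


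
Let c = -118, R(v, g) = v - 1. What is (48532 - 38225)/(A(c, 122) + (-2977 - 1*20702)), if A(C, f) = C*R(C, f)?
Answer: -10307/9637 ≈ -1.0695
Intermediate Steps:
R(v, g) = -1 + v
A(C, f) = C*(-1 + C)
(48532 - 38225)/(A(c, 122) + (-2977 - 1*20702)) = (48532 - 38225)/(-118*(-1 - 118) + (-2977 - 1*20702)) = 10307/(-118*(-119) + (-2977 - 20702)) = 10307/(14042 - 23679) = 10307/(-9637) = 10307*(-1/9637) = -10307/9637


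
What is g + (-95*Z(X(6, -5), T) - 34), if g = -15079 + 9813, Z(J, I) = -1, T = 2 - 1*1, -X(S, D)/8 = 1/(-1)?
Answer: -5205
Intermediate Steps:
X(S, D) = 8 (X(S, D) = -8/(-1) = -8*(-1) = 8)
T = 1 (T = 2 - 1 = 1)
g = -5266
g + (-95*Z(X(6, -5), T) - 34) = -5266 + (-95*(-1) - 34) = -5266 + (95 - 34) = -5266 + 61 = -5205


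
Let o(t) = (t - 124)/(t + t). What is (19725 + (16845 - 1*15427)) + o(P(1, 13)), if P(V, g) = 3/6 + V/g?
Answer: 631081/30 ≈ 21036.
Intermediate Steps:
P(V, g) = ½ + V/g (P(V, g) = 3*(⅙) + V/g = ½ + V/g)
o(t) = (-124 + t)/(2*t) (o(t) = (-124 + t)/((2*t)) = (-124 + t)*(1/(2*t)) = (-124 + t)/(2*t))
(19725 + (16845 - 1*15427)) + o(P(1, 13)) = (19725 + (16845 - 1*15427)) + (-124 + (1 + (½)*13)/13)/(2*(((1 + (½)*13)/13))) = (19725 + (16845 - 15427)) + (-124 + (1 + 13/2)/13)/(2*(((1 + 13/2)/13))) = (19725 + 1418) + (-124 + (1/13)*(15/2))/(2*(((1/13)*(15/2)))) = 21143 + (-124 + 15/26)/(2*(15/26)) = 21143 + (½)*(26/15)*(-3209/26) = 21143 - 3209/30 = 631081/30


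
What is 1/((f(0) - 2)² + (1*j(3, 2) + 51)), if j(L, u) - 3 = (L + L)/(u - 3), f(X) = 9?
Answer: 1/97 ≈ 0.010309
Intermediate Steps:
j(L, u) = 3 + 2*L/(-3 + u) (j(L, u) = 3 + (L + L)/(u - 3) = 3 + (2*L)/(-3 + u) = 3 + 2*L/(-3 + u))
1/((f(0) - 2)² + (1*j(3, 2) + 51)) = 1/((9 - 2)² + (1*((-9 + 2*3 + 3*2)/(-3 + 2)) + 51)) = 1/(7² + (1*((-9 + 6 + 6)/(-1)) + 51)) = 1/(49 + (1*(-1*3) + 51)) = 1/(49 + (1*(-3) + 51)) = 1/(49 + (-3 + 51)) = 1/(49 + 48) = 1/97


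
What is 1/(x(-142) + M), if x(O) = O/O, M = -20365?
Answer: -1/20364 ≈ -4.9106e-5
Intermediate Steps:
x(O) = 1
1/(x(-142) + M) = 1/(1 - 20365) = 1/(-20364) = -1/20364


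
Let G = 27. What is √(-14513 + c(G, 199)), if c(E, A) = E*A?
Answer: 2*I*√2285 ≈ 95.603*I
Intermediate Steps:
c(E, A) = A*E
√(-14513 + c(G, 199)) = √(-14513 + 199*27) = √(-14513 + 5373) = √(-9140) = 2*I*√2285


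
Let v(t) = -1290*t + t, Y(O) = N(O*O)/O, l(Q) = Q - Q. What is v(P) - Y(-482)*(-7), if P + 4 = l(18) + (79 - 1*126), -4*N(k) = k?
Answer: 133165/2 ≈ 66583.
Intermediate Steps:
l(Q) = 0
N(k) = -k/4
P = -51 (P = -4 + (0 + (79 - 1*126)) = -4 + (0 + (79 - 126)) = -4 + (0 - 47) = -4 - 47 = -51)
Y(O) = -O/4 (Y(O) = (-O*O/4)/O = (-O²/4)/O = -O/4)
v(t) = -1289*t
v(P) - Y(-482)*(-7) = -1289*(-51) - (-¼*(-482))*(-7) = 65739 - 241*(-7)/2 = 65739 - 1*(-1687/2) = 65739 + 1687/2 = 133165/2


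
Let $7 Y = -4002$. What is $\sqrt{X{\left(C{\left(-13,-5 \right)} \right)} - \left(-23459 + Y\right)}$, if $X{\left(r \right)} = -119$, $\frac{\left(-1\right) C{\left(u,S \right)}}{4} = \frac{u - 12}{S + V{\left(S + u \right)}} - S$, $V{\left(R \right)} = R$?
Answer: $\frac{3 \sqrt{130186}}{7} \approx 154.63$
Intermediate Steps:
$Y = - \frac{4002}{7}$ ($Y = \frac{1}{7} \left(-4002\right) = - \frac{4002}{7} \approx -571.71$)
$C{\left(u,S \right)} = 4 S - \frac{4 \left(-12 + u\right)}{u + 2 S}$ ($C{\left(u,S \right)} = - 4 \left(\frac{u - 12}{S + \left(S + u\right)} - S\right) = - 4 \left(\frac{-12 + u}{u + 2 S} - S\right) = - 4 \left(- S + \frac{-12 + u}{u + 2 S}\right) = 4 S - \frac{4 \left(-12 + u\right)}{u + 2 S}$)
$\sqrt{X{\left(C{\left(-13,-5 \right)} \right)} - \left(-23459 + Y\right)} = \sqrt{-119 + \left(23459 - - \frac{4002}{7}\right)} = \sqrt{-119 + \left(23459 + \frac{4002}{7}\right)} = \sqrt{-119 + \frac{168215}{7}} = \sqrt{\frac{167382}{7}} = \frac{3 \sqrt{130186}}{7}$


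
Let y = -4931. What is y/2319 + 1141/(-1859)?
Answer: -11812708/4311021 ≈ -2.7401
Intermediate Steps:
y/2319 + 1141/(-1859) = -4931/2319 + 1141/(-1859) = -4931*1/2319 + 1141*(-1/1859) = -4931/2319 - 1141/1859 = -11812708/4311021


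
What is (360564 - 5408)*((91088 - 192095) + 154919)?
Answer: 19147170272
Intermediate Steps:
(360564 - 5408)*((91088 - 192095) + 154919) = 355156*(-101007 + 154919) = 355156*53912 = 19147170272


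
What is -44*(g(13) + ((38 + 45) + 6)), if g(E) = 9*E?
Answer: -9064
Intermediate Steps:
-44*(g(13) + ((38 + 45) + 6)) = -44*(9*13 + ((38 + 45) + 6)) = -44*(117 + (83 + 6)) = -44*(117 + 89) = -44*206 = -9064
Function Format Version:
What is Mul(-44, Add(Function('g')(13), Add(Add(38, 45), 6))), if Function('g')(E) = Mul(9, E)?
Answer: -9064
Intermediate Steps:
Mul(-44, Add(Function('g')(13), Add(Add(38, 45), 6))) = Mul(-44, Add(Mul(9, 13), Add(Add(38, 45), 6))) = Mul(-44, Add(117, Add(83, 6))) = Mul(-44, Add(117, 89)) = Mul(-44, 206) = -9064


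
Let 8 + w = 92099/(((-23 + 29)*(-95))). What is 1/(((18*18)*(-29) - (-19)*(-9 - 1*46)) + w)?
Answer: -570/6048029 ≈ -9.4246e-5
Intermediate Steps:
w = -96659/570 (w = -8 + 92099/(((-23 + 29)*(-95))) = -8 + 92099/((6*(-95))) = -8 + 92099/(-570) = -8 + 92099*(-1/570) = -8 - 92099/570 = -96659/570 ≈ -169.58)
1/(((18*18)*(-29) - (-19)*(-9 - 1*46)) + w) = 1/(((18*18)*(-29) - (-19)*(-9 - 1*46)) - 96659/570) = 1/((324*(-29) - (-19)*(-9 - 46)) - 96659/570) = 1/((-9396 - (-19)*(-55)) - 96659/570) = 1/((-9396 - 1*1045) - 96659/570) = 1/((-9396 - 1045) - 96659/570) = 1/(-10441 - 96659/570) = 1/(-6048029/570) = -570/6048029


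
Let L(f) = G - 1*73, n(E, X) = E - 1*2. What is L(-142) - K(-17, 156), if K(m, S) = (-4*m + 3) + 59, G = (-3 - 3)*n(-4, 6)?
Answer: -167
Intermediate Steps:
n(E, X) = -2 + E (n(E, X) = E - 2 = -2 + E)
G = 36 (G = (-3 - 3)*(-2 - 4) = -6*(-6) = 36)
K(m, S) = 62 - 4*m (K(m, S) = (3 - 4*m) + 59 = 62 - 4*m)
L(f) = -37 (L(f) = 36 - 1*73 = 36 - 73 = -37)
L(-142) - K(-17, 156) = -37 - (62 - 4*(-17)) = -37 - (62 + 68) = -37 - 1*130 = -37 - 130 = -167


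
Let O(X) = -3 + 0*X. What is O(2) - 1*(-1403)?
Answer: 1400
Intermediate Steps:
O(X) = -3 (O(X) = -3 + 0 = -3)
O(2) - 1*(-1403) = -3 - 1*(-1403) = -3 + 1403 = 1400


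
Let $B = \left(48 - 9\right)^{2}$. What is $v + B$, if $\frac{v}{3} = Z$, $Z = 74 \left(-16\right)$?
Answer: $-2031$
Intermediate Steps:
$Z = -1184$
$v = -3552$ ($v = 3 \left(-1184\right) = -3552$)
$B = 1521$ ($B = 39^{2} = 1521$)
$v + B = -3552 + 1521 = -2031$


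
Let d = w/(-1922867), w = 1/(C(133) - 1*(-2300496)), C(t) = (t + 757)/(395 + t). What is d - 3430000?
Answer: -4005613976884862090264/1167817485972263 ≈ -3.4300e+6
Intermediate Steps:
C(t) = (757 + t)/(395 + t)
w = 264/607331389 (w = 1/((757 + 133)/(395 + 133) - 1*(-2300496)) = 1/(890/528 + 2300496) = 1/((1/528)*890 + 2300496) = 1/(445/264 + 2300496) = 1/(607331389/264) = 264/607331389 ≈ 4.3469e-7)
d = -264/1167817485972263 (d = (264/607331389)/(-1922867) = (264/607331389)*(-1/1922867) = -264/1167817485972263 ≈ -2.2606e-13)
d - 3430000 = -264/1167817485972263 - 3430000 = -4005613976884862090264/1167817485972263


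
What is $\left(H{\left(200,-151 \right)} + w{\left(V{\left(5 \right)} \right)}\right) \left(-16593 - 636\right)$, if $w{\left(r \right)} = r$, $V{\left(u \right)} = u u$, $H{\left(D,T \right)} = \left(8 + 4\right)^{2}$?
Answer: $-2911701$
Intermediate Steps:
$H{\left(D,T \right)} = 144$ ($H{\left(D,T \right)} = 12^{2} = 144$)
$V{\left(u \right)} = u^{2}$
$\left(H{\left(200,-151 \right)} + w{\left(V{\left(5 \right)} \right)}\right) \left(-16593 - 636\right) = \left(144 + 5^{2}\right) \left(-16593 - 636\right) = \left(144 + 25\right) \left(-16593 - 636\right) = 169 \left(-17229\right) = -2911701$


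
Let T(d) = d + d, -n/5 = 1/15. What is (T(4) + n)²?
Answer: 529/9 ≈ 58.778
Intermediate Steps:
n = -⅓ (n = -5/15 = -5*1/15 = -⅓ ≈ -0.33333)
T(d) = 2*d
(T(4) + n)² = (2*4 - ⅓)² = (8 - ⅓)² = (23/3)² = 529/9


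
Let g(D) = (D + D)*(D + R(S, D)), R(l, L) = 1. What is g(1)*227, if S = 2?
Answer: 908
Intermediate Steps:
g(D) = 2*D*(1 + D) (g(D) = (D + D)*(D + 1) = (2*D)*(1 + D) = 2*D*(1 + D))
g(1)*227 = (2*1*(1 + 1))*227 = (2*1*2)*227 = 4*227 = 908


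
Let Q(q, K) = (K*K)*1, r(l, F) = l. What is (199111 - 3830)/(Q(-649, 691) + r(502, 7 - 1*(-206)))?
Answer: 195281/477983 ≈ 0.40855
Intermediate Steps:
Q(q, K) = K**2 (Q(q, K) = K**2*1 = K**2)
(199111 - 3830)/(Q(-649, 691) + r(502, 7 - 1*(-206))) = (199111 - 3830)/(691**2 + 502) = 195281/(477481 + 502) = 195281/477983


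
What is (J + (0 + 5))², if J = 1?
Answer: 36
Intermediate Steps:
(J + (0 + 5))² = (1 + (0 + 5))² = (1 + 5)² = 6² = 36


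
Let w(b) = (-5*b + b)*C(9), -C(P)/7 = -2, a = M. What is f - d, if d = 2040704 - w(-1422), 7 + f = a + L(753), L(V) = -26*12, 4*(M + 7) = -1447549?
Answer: -9293141/4 ≈ -2.3233e+6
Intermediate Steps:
M = -1447577/4 (M = -7 + (¼)*(-1447549) = -7 - 1447549/4 = -1447577/4 ≈ -3.6189e+5)
a = -1447577/4 ≈ -3.6189e+5
L(V) = -312
C(P) = 14 (C(P) = -7*(-2) = 14)
w(b) = -56*b (w(b) = (-5*b + b)*14 = -4*b*14 = -56*b)
f = -1448853/4 (f = -7 + (-1447577/4 - 312) = -7 - 1448825/4 = -1448853/4 ≈ -3.6221e+5)
d = 1961072 (d = 2040704 - (-56)*(-1422) = 2040704 - 1*79632 = 2040704 - 79632 = 1961072)
f - d = -1448853/4 - 1*1961072 = -1448853/4 - 1961072 = -9293141/4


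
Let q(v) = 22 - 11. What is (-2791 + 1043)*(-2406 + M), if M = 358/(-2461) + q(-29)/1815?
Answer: 74255723924/17655 ≈ 4.2059e+6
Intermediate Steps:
q(v) = 11
M = -56609/406065 (M = 358/(-2461) + 11/1815 = 358*(-1/2461) + 11*(1/1815) = -358/2461 + 1/165 = -56609/406065 ≈ -0.13941)
(-2791 + 1043)*(-2406 + M) = (-2791 + 1043)*(-2406 - 56609/406065) = -1748*(-977048999/406065) = 74255723924/17655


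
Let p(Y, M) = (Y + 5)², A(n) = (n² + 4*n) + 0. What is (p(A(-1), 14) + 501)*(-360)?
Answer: -181800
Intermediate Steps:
A(n) = n² + 4*n
p(Y, M) = (5 + Y)²
(p(A(-1), 14) + 501)*(-360) = ((5 - (4 - 1))² + 501)*(-360) = ((5 - 1*3)² + 501)*(-360) = ((5 - 3)² + 501)*(-360) = (2² + 501)*(-360) = (4 + 501)*(-360) = 505*(-360) = -181800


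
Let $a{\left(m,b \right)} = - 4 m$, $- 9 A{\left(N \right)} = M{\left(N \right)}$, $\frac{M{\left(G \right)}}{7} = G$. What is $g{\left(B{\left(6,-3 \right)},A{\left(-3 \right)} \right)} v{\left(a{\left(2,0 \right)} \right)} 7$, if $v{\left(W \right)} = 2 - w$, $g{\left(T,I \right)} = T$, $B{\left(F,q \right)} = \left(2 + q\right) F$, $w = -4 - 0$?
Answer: $-252$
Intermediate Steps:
$w = -4$ ($w = -4 + 0 = -4$)
$B{\left(F,q \right)} = F \left(2 + q\right)$
$M{\left(G \right)} = 7 G$
$A{\left(N \right)} = - \frac{7 N}{9}$
$v{\left(W \right)} = 6$ ($v{\left(W \right)} = 2 - -4 = 2 + 4 = 6$)
$g{\left(B{\left(6,-3 \right)},A{\left(-3 \right)} \right)} v{\left(a{\left(2,0 \right)} \right)} 7 = 6 \left(2 - 3\right) 6 \cdot 7 = 6 \left(-1\right) 6 \cdot 7 = \left(-6\right) 6 \cdot 7 = \left(-36\right) 7 = -252$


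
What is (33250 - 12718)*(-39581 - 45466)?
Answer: -1746185004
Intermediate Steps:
(33250 - 12718)*(-39581 - 45466) = 20532*(-85047) = -1746185004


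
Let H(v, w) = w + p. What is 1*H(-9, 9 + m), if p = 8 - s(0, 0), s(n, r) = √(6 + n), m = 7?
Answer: 24 - √6 ≈ 21.551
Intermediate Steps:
p = 8 - √6 (p = 8 - √(6 + 0) = 8 - √6 ≈ 5.5505)
H(v, w) = 8 + w - √6 (H(v, w) = w + (8 - √6) = 8 + w - √6)
1*H(-9, 9 + m) = 1*(8 + (9 + 7) - √6) = 1*(8 + 16 - √6) = 1*(24 - √6) = 24 - √6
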